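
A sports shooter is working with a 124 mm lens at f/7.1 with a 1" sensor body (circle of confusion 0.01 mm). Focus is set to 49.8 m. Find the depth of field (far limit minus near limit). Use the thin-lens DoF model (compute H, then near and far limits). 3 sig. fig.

Hyperfocal distance H = f²/(N·c) + f = 124²/(7.1 × 0.01) + 124 = 15376/0.071 + 124 ≈ 216687.4 mm ≈ 216.7 m.
Near limit Dn = s·(H − f)/(H + s − 2f) = 49800 × (216687.4 − 124) / (216687.4 + 49800 − 2 × 124) = 49800 × 216563.4 / 266239.4 ≈ 40508 mm.
Far limit Df = s·(H − f)/(H − s) = 49800 × (216687.4 − 124) / (216687.4 − 49800) = 49800 × 216563.4 / 166887.4 ≈ 64624 mm.
Depth of field = Df − Dn = 64624 − 40508 ≈ 24116 mm ≈ 24.1 m.

24.1 m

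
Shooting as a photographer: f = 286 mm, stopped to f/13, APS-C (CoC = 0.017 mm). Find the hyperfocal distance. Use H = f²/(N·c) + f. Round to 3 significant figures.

370 m

Hyperfocal distance H = f²/(N·c) + f = 286²/(13 × 0.017) + 286 = 81796/0.221 + 286 ≈ 370403.6 mm ≈ 370 m.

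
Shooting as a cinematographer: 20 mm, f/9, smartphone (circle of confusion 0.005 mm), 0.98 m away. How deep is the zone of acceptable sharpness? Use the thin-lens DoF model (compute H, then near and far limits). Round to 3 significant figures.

214 mm

Hyperfocal distance H = f²/(N·c) + f = 20²/(9 × 0.005) + 20 = 400/0.045 + 20 ≈ 8908.9 mm ≈ 8.909 m.
Near limit Dn = s·(H − f)/(H + s − 2f) = 980 × (8908.9 − 20) / (8908.9 + 980 − 2 × 20) = 980 × 8888.9 / 9848.9 ≈ 884.48 mm.
Far limit Df = s·(H − f)/(H − s) = 980 × (8908.9 − 20) / (8908.9 − 980) = 980 × 8888.9 / 7928.9 ≈ 1098.65 mm.
Depth of field = Df − Dn = 1098.65 − 884.48 ≈ 214.17 mm.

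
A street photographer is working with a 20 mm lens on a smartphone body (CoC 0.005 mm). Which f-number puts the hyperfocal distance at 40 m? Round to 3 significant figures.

Rearrange H = f²/(N·c) + f for N: N = f² / ((H − f)·c).
N = 20² / ((40000 − 20) × 0.005) = 400 / 199.9 ≈ 2.00.

f/2.00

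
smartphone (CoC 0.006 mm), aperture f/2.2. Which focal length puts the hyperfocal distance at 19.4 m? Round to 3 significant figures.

16.0 mm

From H = f²/(N·c) + f, with f ≪ H: f ≈ √(H·N·c) = √(19400 × 2.2 × 0.006) = √256.08 ≈ 16.00 mm.
The +f correction barely moves this — solving exactly, f² + N·c·f − N·c·H = 0 ⇒ f = (−N·c + √((N·c)² + 4·N·c·H))/2 = (−0.0132 + √1024.3)/2 ≈ 15.996 mm, so f ≈ 16.0 mm.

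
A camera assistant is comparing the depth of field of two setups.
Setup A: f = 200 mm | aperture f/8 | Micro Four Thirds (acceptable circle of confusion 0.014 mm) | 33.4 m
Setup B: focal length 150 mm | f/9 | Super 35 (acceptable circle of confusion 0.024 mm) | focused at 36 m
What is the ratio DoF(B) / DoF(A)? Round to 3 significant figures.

Setup A: H = 200²/(8×0.014) + 200 ≈ 357342.9 mm; DoF = Df − Dn = 36823.1 − 30559.2 ≈ 6263.9 mm.
Setup B: H = 150²/(9×0.024) + 150 ≈ 104316.7 mm; DoF = Df − Dn = 54891 − 26783 ≈ 28108 mm.
Ratio = 28108 / 6263.9 ≈ 4.49.

4.49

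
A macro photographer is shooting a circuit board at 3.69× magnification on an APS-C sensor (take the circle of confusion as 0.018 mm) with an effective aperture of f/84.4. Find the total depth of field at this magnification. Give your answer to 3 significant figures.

At magnification m, DoF ≈ 2·N_eff·c/m² = 2 × 84.4 × 0.018 / 3.69² = 3.038 / 13.62 ≈ 0.223 mm.

0.223 mm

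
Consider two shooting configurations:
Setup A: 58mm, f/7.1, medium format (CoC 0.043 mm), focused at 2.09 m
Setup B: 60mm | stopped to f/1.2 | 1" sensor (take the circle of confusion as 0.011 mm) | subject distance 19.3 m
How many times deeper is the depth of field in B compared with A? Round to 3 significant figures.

3.43

Setup A: H = 58²/(7.1×0.043) + 58 ≈ 11076.7 mm; DoF = Df − Dn = 2562.58 − 1764.59 ≈ 797.99 mm.
Setup B: H = 60²/(1.2×0.011) + 60 ≈ 272787.3 mm; DoF = Df − Dn = 20764.9 − 18028.2 ≈ 2736.7 mm.
Ratio = 2736.7 / 797.99 ≈ 3.43.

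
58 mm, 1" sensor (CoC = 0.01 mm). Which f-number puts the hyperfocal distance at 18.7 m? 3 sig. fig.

f/18

Rearrange H = f²/(N·c) + f for N: N = f² / ((H − f)·c).
N = 58² / ((18700 − 58) × 0.01) = 3364 / 186.4 ≈ 18.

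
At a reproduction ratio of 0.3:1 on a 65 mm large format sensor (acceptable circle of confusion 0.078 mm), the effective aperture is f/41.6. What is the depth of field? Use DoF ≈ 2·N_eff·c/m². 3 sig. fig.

72.1 mm

At magnification m, DoF ≈ 2·N_eff·c/m² = 2 × 41.6 × 0.078 / 0.3² = 6.49 / 0.09 ≈ 72.1 mm.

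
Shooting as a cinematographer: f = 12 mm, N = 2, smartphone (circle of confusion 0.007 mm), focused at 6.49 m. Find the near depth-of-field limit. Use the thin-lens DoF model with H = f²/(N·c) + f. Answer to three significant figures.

Hyperfocal distance H = f²/(N·c) + f = 12²/(2 × 0.007) + 12 = 144/0.014 + 12 ≈ 10297.7 mm ≈ 10.30 m.
Near limit Dn = s·(H − f)/(H + s − 2f) = 6490 × (10297.7 − 12) / (10297.7 + 6490 − 2 × 12) = 6490 × 10285.7 / 16763.7 ≈ 3982.1 mm ≈ 3.98 m.

3.98 m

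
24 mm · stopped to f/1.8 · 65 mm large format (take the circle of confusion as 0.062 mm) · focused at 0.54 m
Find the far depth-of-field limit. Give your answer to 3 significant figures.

0.600 m

Hyperfocal distance H = f²/(N·c) + f = 24²/(1.8 × 0.062) + 24 = 576/0.1116 + 24 ≈ 5185.3 mm ≈ 5.185 m.
Far limit Df = s·(H − f)/(H − s) = 540 × (5185.3 − 24) / (5185.3 − 540) = 540 × 5161.3 / 4645.3 ≈ 599.98 mm ≈ 0.600 m.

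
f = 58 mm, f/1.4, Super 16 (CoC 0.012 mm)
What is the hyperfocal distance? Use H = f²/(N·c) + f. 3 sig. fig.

200 m

Hyperfocal distance H = f²/(N·c) + f = 58²/(1.4 × 0.012) + 58 = 3364/0.0168 + 58 ≈ 200296.1 mm ≈ 200 m.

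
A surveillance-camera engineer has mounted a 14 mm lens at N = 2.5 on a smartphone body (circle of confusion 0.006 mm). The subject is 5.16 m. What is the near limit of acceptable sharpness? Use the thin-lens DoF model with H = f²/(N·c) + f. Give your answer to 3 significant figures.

Hyperfocal distance H = f²/(N·c) + f = 14²/(2.5 × 0.006) + 14 = 196/0.015 + 14 ≈ 13080.7 mm ≈ 13.08 m.
Near limit Dn = s·(H − f)/(H + s − 2f) = 5160 × (13080.7 − 14) / (13080.7 + 5160 − 2 × 14) = 5160 × 13066.7 / 18212.7 ≈ 3702.0 mm ≈ 3.70 m.

3.70 m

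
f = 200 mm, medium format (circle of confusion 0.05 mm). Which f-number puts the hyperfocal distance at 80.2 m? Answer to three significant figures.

f/10

Rearrange H = f²/(N·c) + f for N: N = f² / ((H − f)·c).
N = 200² / ((80200 − 200) × 0.05) = 40000 / 4000 ≈ 10.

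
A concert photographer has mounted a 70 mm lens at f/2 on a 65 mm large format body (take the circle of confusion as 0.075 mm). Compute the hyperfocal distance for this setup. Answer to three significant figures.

32.7 m

Hyperfocal distance H = f²/(N·c) + f = 70²/(2 × 0.075) + 70 = 4900/0.15 + 70 ≈ 32736.7 mm ≈ 32.7 m.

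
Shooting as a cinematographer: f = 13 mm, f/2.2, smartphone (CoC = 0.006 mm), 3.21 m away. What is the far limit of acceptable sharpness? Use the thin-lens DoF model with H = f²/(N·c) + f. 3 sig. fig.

4.28 m

Hyperfocal distance H = f²/(N·c) + f = 13²/(2.2 × 0.006) + 13 = 169/0.0132 + 13 ≈ 12816.0 mm ≈ 12.82 m.
Far limit Df = s·(H − f)/(H − s) = 3210 × (12816.0 − 13) / (12816.0 − 3210) = 3210 × 12803.0 / 9606.0 ≈ 4278.3 mm ≈ 4.28 m.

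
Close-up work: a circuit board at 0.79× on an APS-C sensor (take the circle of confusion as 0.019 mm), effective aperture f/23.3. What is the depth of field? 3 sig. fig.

At magnification m, DoF ≈ 2·N_eff·c/m² = 2 × 23.3 × 0.019 / 0.79² = 0.8854 / 0.6241 ≈ 1.42 mm.

1.42 mm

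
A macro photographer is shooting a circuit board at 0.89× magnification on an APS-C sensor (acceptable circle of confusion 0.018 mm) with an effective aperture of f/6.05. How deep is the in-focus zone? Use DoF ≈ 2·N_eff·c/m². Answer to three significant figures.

At magnification m, DoF ≈ 2·N_eff·c/m² = 2 × 6.05 × 0.018 / 0.89² = 0.2178 / 0.7921 ≈ 0.275 mm.

0.275 mm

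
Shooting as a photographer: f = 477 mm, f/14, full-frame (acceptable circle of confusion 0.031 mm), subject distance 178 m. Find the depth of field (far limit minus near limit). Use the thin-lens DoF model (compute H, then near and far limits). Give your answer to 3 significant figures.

136 m

Hyperfocal distance H = f²/(N·c) + f = 477²/(14 × 0.031) + 477 = 227529/0.434 + 477 ≈ 524737.4 mm ≈ 524.7 m.
Near limit Dn = s·(H − f)/(H + s − 2f) = 178000 × (524737.4 − 477) / (524737.4 + 178000 − 2 × 477) = 178000 × 524260.4 / 701783.4 ≈ 132973 mm.
Far limit Df = s·(H − f)/(H − s) = 178000 × (524737.4 − 477) / (524737.4 − 178000) = 178000 × 524260.4 / 346737.4 ≈ 269133 mm.
Depth of field = Df − Dn = 269133 − 132973 ≈ 136160 mm ≈ 136 m.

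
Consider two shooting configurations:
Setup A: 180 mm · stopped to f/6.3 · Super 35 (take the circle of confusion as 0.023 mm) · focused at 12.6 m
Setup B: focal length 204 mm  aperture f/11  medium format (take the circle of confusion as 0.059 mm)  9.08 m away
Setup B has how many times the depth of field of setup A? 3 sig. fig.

Setup A: H = 180²/(6.3×0.023) + 180 ≈ 223782.5 mm; DoF = Df − Dn = 13341.0 − 11937.0 ≈ 1404.0 mm.
Setup B: H = 204²/(11×0.059) + 204 ≈ 64327.3 mm; DoF = Df − Dn = 10538.8 − 7976.0 ≈ 2562.8 mm.
Ratio = 2562.8 / 1404.0 ≈ 1.83.

1.83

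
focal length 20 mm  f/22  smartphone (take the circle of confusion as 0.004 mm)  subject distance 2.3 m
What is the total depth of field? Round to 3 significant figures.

Hyperfocal distance H = f²/(N·c) + f = 20²/(22 × 0.004) + 20 = 400/0.088 + 20 ≈ 4565.5 mm ≈ 4.565 m.
Near limit Dn = s·(H − f)/(H + s − 2f) = 2300 × (4565.5 − 20) / (4565.5 + 2300 − 2 × 20) = 2300 × 4545.5 / 6825.5 ≈ 1531.7 mm.
Far limit Df = s·(H − f)/(H − s) = 2300 × (4565.5 − 20) / (4565.5 − 2300) = 2300 × 4545.5 / 2265.5 ≈ 4614.8 mm.
Depth of field = Df − Dn = 4614.8 − 1531.7 ≈ 3083.1 mm ≈ 3.08 m.

3.08 m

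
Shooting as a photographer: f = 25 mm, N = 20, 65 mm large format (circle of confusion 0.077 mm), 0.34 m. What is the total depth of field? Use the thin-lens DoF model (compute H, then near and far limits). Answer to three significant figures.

Hyperfocal distance H = f²/(N·c) + f = 25²/(20 × 0.077) + 25 = 625/1.54 + 25 ≈ 430.8 mm ≈ 0.431 m.
Near limit Dn = s·(H − f)/(H + s − 2f) = 340 × (430.8 − 25) / (430.8 + 340 − 2 × 25) = 340 × 405.8 / 720.8 ≈ 191.4 mm.
Far limit Df = s·(H − f)/(H − s) = 340 × (430.8 − 25) / (430.8 − 340) = 340 × 405.8 / 90.8 ≈ 1518.9 mm.
Depth of field = Df − Dn = 1518.9 − 191.4 ≈ 1327.5 mm ≈ 1.33 m.

1.33 m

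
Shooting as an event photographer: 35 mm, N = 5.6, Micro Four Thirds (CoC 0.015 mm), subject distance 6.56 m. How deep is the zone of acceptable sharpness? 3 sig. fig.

Hyperfocal distance H = f²/(N·c) + f = 35²/(5.6 × 0.015) + 35 = 1225/0.084 + 35 ≈ 14618.3 mm ≈ 14.62 m.
Near limit Dn = s·(H − f)/(H + s − 2f) = 6560 × (14618.3 − 35) / (14618.3 + 6560 − 2 × 35) = 6560 × 14583.3 / 21108.3 ≈ 4532.2 mm.
Far limit Df = s·(H − f)/(H − s) = 6560 × (14618.3 − 35) / (14618.3 − 6560) = 6560 × 14583.3 / 8058.3 ≈ 11871.8 mm.
Depth of field = Df − Dn = 11871.8 − 4532.2 ≈ 7339.6 mm ≈ 7.34 m.

7.34 m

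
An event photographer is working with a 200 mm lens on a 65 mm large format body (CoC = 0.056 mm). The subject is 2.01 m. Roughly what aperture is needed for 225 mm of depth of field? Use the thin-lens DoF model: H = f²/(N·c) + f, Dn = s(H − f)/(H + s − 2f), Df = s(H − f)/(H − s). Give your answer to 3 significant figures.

f/22

Write h = H − f = f²/(N·c). The thin-lens limits are Dn = s·h/(h + (s−f)) and Df = s·h/(h − (s−f)), so DoF = Df − Dn = 2·s·(s−f)·h / (h² − (s−f)²).
That is a quadratic in h: DoF·h² − 2·s·(s−f)·h − DoF·(s−f)² = 0 ⇒ h = (s−f)·(s + √(s² + DoF²)) / DoF = 1810 × (2010 + √(2010² + 225²)) / 225 = 1810 × (2010 + 2022.55) / 225 ≈ 32440 mm.
Then N = f²/(c·h) = 200² / (0.056 × 32440) = 40000 / 1816.6 ≈ 22.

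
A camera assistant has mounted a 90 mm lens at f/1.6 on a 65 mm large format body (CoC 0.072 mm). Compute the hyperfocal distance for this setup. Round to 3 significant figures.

Hyperfocal distance H = f²/(N·c) + f = 90²/(1.6 × 0.072) + 90 = 8100/0.1152 + 90 ≈ 70402.5 mm ≈ 70.4 m.

70.4 m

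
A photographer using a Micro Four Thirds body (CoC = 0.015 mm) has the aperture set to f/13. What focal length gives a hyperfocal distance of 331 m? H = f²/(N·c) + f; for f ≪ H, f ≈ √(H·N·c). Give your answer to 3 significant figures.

254 mm

From H = f²/(N·c) + f, with f ≪ H: f ≈ √(H·N·c) = √(331000 × 13 × 0.015) = √64545 ≈ 254.1 mm.
The +f correction barely moves this — solving exactly, f² + N·c·f − N·c·H = 0 ⇒ f = (−N·c + √((N·c)² + 4·N·c·H))/2 = (−0.195 + √258180)/2 ≈ 253.96 mm, so f ≈ 254 mm.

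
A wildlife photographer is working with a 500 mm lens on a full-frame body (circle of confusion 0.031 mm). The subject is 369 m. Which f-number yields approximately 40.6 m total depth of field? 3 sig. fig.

Write h = H − f = f²/(N·c). The thin-lens limits are Dn = s·h/(h + (s−f)) and Df = s·h/(h − (s−f)), so DoF = Df − Dn = 2·s·(s−f)·h / (h² − (s−f)²).
That is a quadratic in h: DoF·h² − 2·s·(s−f)·h − DoF·(s−f)² = 0 ⇒ h = (s−f)·(s + √(s² + DoF²)) / DoF = 368500 × (369000 + √(369000² + 40600²)) / 40600 = 368500 × (369000 + 371227) / 40600 ≈ 6718561 mm.
Then N = f²/(c·h) = 500² / (0.031 × 6718561) = 250000 / 208275 ≈ 1.20.

f/1.20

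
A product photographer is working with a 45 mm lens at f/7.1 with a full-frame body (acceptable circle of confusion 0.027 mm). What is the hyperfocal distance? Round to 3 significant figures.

Hyperfocal distance H = f²/(N·c) + f = 45²/(7.1 × 0.027) + 45 = 2025/0.1917 + 45 ≈ 10608.4 mm ≈ 10.6 m.

10.6 m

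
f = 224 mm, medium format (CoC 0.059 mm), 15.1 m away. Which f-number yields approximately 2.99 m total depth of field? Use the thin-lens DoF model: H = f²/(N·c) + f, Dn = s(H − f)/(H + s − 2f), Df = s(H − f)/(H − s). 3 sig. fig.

f/5.61

Write h = H − f = f²/(N·c). The thin-lens limits are Dn = s·h/(h + (s−f)) and Df = s·h/(h − (s−f)), so DoF = Df − Dn = 2·s·(s−f)·h / (h² − (s−f)²).
That is a quadratic in h: DoF·h² − 2·s·(s−f)·h − DoF·(s−f)² = 0 ⇒ h = (s−f)·(s + √(s² + DoF²)) / DoF = 14876 × (15100 + √(15100² + 2990²)) / 2990 = 14876 × (15100 + 15393.2) / 2990 ≈ 151711 mm.
Then N = f²/(c·h) = 224² / (0.059 × 151711) = 50176 / 8951.0 ≈ 5.61.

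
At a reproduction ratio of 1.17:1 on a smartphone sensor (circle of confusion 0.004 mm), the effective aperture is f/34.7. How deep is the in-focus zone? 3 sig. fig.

At magnification m, DoF ≈ 2·N_eff·c/m² = 2 × 34.7 × 0.004 / 1.17² = 0.2776 / 1.369 ≈ 0.203 mm.

0.203 mm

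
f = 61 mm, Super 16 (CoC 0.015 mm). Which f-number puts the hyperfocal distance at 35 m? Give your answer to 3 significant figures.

f/7.10

Rearrange H = f²/(N·c) + f for N: N = f² / ((H − f)·c).
N = 61² / ((35000 − 61) × 0.015) = 3721 / 524.1 ≈ 7.10.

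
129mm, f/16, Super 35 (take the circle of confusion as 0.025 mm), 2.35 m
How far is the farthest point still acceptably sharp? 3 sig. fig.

2.48 m

Hyperfocal distance H = f²/(N·c) + f = 129²/(16 × 0.025) + 129 = 16641/0.4 + 129 ≈ 41731.5 mm ≈ 41.73 m.
Far limit Df = s·(H − f)/(H − s) = 2350 × (41731.5 − 129) / (41731.5 − 2350) = 2350 × 41602.5 / 39381.5 ≈ 2482.5 mm ≈ 2.48 m.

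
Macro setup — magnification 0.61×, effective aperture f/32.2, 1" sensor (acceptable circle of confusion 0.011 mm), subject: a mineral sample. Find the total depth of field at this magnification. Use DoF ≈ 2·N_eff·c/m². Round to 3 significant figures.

At magnification m, DoF ≈ 2·N_eff·c/m² = 2 × 32.2 × 0.011 / 0.61² = 0.7084 / 0.3721 ≈ 1.9 mm.

1.90 mm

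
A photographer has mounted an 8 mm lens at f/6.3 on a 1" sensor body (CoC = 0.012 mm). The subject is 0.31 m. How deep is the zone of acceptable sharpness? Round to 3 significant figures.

Hyperfocal distance H = f²/(N·c) + f = 8²/(6.3 × 0.012) + 8 = 64/0.0756 + 8 ≈ 854.6 mm ≈ 0.855 m.
Near limit Dn = s·(H − f)/(H + s − 2f) = 310 × (854.6 − 8) / (854.6 + 310 − 2 × 8) = 310 × 846.6 / 1148.6 ≈ 228.49 mm.
Far limit Df = s·(H − f)/(H − s) = 310 × (854.6 − 8) / (854.6 − 310) = 310 × 846.6 / 544.6 ≈ 481.92 mm.
Depth of field = Df − Dn = 481.92 − 228.49 ≈ 253.43 mm.

253 mm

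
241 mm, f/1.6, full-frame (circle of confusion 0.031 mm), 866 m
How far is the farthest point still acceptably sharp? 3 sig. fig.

Hyperfocal distance H = f²/(N·c) + f = 241²/(1.6 × 0.031) + 241 = 58081/0.0496 + 241 ≈ 1171228.9 mm ≈ 1171 m.
Far limit Df = s·(H − f)/(H − s) = 866000 × (1171228.9 − 241) / (1171228.9 − 866000) = 866000 × 1170987.9 / 305228.9 ≈ 3322344 mm ≈ 3320 m.

3320 m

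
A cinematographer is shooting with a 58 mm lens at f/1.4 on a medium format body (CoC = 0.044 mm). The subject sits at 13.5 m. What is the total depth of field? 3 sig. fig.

7.07 m

Hyperfocal distance H = f²/(N·c) + f = 58²/(1.4 × 0.044) + 58 = 3364/0.0616 + 58 ≈ 54668.4 mm ≈ 54.67 m.
Near limit Dn = s·(H − f)/(H + s − 2f) = 13500 × (54668.4 − 58) / (54668.4 + 13500 − 2 × 58) = 13500 × 54610.4 / 68052.4 ≈ 10833.4 mm.
Far limit Df = s·(H − f)/(H − s) = 13500 × (54668.4 − 58) / (54668.4 − 13500) = 13500 × 54610.4 / 41168.4 ≈ 17907.9 mm.
Depth of field = Df − Dn = 17907.9 − 10833.4 ≈ 7074.5 mm ≈ 7.07 m.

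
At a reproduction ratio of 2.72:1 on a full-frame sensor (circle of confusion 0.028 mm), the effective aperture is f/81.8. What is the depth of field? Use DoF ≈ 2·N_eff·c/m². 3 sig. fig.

At magnification m, DoF ≈ 2·N_eff·c/m² = 2 × 81.8 × 0.028 / 2.72² = 4.581 / 7.398 ≈ 0.619 mm.

0.619 mm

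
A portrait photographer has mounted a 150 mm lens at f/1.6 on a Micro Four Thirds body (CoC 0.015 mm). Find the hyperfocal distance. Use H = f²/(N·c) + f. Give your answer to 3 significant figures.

Hyperfocal distance H = f²/(N·c) + f = 150²/(1.6 × 0.015) + 150 = 22500/0.024 + 150 ≈ 937650.0 mm ≈ 938 m.

938 m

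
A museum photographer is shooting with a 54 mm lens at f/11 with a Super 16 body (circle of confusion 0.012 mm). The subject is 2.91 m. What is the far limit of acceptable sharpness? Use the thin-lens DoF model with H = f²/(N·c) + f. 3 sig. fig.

3.34 m

Hyperfocal distance H = f²/(N·c) + f = 54²/(11 × 0.012) + 54 = 2916/0.132 + 54 ≈ 22144.9 mm ≈ 22.14 m.
Far limit Df = s·(H − f)/(H − s) = 2910 × (22144.9 − 54) / (22144.9 − 2910) = 2910 × 22090.9 / 19234.9 ≈ 3342.1 mm ≈ 3.34 m.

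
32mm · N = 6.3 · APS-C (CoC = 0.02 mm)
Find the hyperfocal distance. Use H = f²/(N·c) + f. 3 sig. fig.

Hyperfocal distance H = f²/(N·c) + f = 32²/(6.3 × 0.02) + 32 = 1024/0.126 + 32 ≈ 8159.0 mm ≈ 8.16 m.

8.16 m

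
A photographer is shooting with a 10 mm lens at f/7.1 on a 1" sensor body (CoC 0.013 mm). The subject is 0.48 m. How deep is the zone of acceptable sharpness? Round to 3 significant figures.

0.513 m

Hyperfocal distance H = f²/(N·c) + f = 10²/(7.1 × 0.013) + 10 = 100/0.0923 + 10 ≈ 1093.4 mm ≈ 1.093 m.
Near limit Dn = s·(H − f)/(H + s − 2f) = 480 × (1093.4 − 10) / (1093.4 + 480 − 2 × 10) = 480 × 1083.4 / 1553.4 ≈ 334.77 mm.
Far limit Df = s·(H − f)/(H − s) = 480 × (1093.4 − 10) / (1093.4 − 480) = 480 × 1083.4 / 613.4 ≈ 847.77 mm.
Depth of field = Df − Dn = 847.77 − 334.77 ≈ 513.00 mm ≈ 0.513 m.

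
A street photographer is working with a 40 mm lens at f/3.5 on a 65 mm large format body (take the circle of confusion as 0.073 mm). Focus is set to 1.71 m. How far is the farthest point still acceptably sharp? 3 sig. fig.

Hyperfocal distance H = f²/(N·c) + f = 40²/(3.5 × 0.073) + 40 = 1600/0.2555 + 40 ≈ 6302.2 mm ≈ 6.302 m.
Far limit Df = s·(H − f)/(H − s) = 1710 × (6302.2 − 40) / (6302.2 − 1710) = 1710 × 6262.2 / 4592.2 ≈ 2331.9 mm ≈ 2.33 m.

2.33 m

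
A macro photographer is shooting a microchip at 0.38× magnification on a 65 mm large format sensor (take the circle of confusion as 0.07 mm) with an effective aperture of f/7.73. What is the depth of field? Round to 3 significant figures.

At magnification m, DoF ≈ 2·N_eff·c/m² = 2 × 7.73 × 0.07 / 0.38² = 1.082 / 0.1444 ≈ 7.49 mm.

7.49 mm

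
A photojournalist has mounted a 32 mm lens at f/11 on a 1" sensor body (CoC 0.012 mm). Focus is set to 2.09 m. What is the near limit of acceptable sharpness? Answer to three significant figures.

1.65 m

Hyperfocal distance H = f²/(N·c) + f = 32²/(11 × 0.012) + 32 = 1024/0.132 + 32 ≈ 7789.6 mm ≈ 7.790 m.
Near limit Dn = s·(H − f)/(H + s − 2f) = 2090 × (7789.6 − 32) / (7789.6 + 2090 − 2 × 32) = 2090 × 7757.6 / 9815.6 ≈ 1651.8 mm ≈ 1.65 m.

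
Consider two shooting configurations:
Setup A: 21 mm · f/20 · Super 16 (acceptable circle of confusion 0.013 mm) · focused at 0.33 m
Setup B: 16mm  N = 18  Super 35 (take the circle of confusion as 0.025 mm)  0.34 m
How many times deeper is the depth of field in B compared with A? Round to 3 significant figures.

Setup A: H = 21²/(20×0.013) + 21 ≈ 1717.2 mm; DoF = Df − Dn = 403.51 − 279.15 ≈ 124.36 mm.
Setup B: H = 16²/(18×0.025) + 16 ≈ 584.9 mm; DoF = Df − Dn = 789.84 − 216.63 ≈ 573.21 mm.
Ratio = 573.21 / 124.36 ≈ 4.61.

4.61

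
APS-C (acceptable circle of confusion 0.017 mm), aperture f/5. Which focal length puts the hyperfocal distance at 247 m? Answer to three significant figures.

From H = f²/(N·c) + f, with f ≪ H: f ≈ √(H·N·c) = √(247000 × 5 × 0.017) = √20995 ≈ 144.9 mm.
The +f correction barely moves this — solving exactly, f² + N·c·f − N·c·H = 0 ⇒ f = (−N·c + √((N·c)² + 4·N·c·H))/2 = (−0.085 + √83980)/2 ≈ 144.85 mm, so f ≈ 145 mm.

145 mm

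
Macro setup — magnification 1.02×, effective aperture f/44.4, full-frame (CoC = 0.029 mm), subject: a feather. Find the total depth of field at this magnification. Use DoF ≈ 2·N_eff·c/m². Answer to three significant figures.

At magnification m, DoF ≈ 2·N_eff·c/m² = 2 × 44.4 × 0.029 / 1.02² = 2.575 / 1.04 ≈ 2.48 mm.

2.48 mm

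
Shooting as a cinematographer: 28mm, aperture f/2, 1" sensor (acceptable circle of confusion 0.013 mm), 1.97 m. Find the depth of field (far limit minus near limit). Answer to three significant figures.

Hyperfocal distance H = f²/(N·c) + f = 28²/(2 × 0.013) + 28 = 784/0.026 + 28 ≈ 30181.8 mm ≈ 30.18 m.
Near limit Dn = s·(H − f)/(H + s − 2f) = 1970 × (30181.8 − 28) / (30181.8 + 1970 − 2 × 28) = 1970 × 30153.8 / 32095.8 ≈ 1850.80 mm.
Far limit Df = s·(H − f)/(H − s) = 1970 × (30181.8 − 28) / (30181.8 − 1970) = 1970 × 30153.8 / 28211.8 ≈ 2105.61 mm.
Depth of field = Df − Dn = 2105.61 − 1850.80 ≈ 254.81 mm.

255 mm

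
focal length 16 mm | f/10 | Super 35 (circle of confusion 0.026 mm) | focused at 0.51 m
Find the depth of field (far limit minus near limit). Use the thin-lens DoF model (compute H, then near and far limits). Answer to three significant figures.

0.684 m

Hyperfocal distance H = f²/(N·c) + f = 16²/(10 × 0.026) + 16 = 256/0.26 + 16 ≈ 1000.6 mm ≈ 1.001 m.
Near limit Dn = s·(H − f)/(H + s − 2f) = 510 × (1000.6 − 16) / (1000.6 + 510 − 2 × 16) = 510 × 984.6 / 1478.6 ≈ 339.61 mm.
Far limit Df = s·(H − f)/(H − s) = 510 × (1000.6 − 16) / (1000.6 − 510) = 510 × 984.6 / 490.6 ≈ 1023.52 mm.
Depth of field = Df − Dn = 1023.52 − 339.61 ≈ 683.91 mm ≈ 0.684 m.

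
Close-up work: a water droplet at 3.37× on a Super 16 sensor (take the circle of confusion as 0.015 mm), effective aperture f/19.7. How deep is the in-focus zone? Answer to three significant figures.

0.0520 mm

At magnification m, DoF ≈ 2·N_eff·c/m² = 2 × 19.7 × 0.015 / 3.37² = 0.591 / 11.36 ≈ 0.052 mm.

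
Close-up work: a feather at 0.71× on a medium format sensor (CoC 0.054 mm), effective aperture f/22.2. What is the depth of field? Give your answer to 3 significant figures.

4.76 mm

At magnification m, DoF ≈ 2·N_eff·c/m² = 2 × 22.2 × 0.054 / 0.71² = 2.398 / 0.5041 ≈ 4.76 mm.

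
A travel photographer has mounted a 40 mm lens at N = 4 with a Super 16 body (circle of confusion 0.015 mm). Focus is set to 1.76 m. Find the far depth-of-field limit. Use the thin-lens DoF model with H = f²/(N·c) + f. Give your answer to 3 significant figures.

Hyperfocal distance H = f²/(N·c) + f = 40²/(4 × 0.015) + 40 = 1600/0.06 + 40 ≈ 26706.7 mm ≈ 26.71 m.
Far limit Df = s·(H − f)/(H − s) = 1760 × (26706.7 − 40) / (26706.7 − 1760) = 1760 × 26666.7 / 24946.7 ≈ 1881.3 mm ≈ 1.88 m.

1.88 m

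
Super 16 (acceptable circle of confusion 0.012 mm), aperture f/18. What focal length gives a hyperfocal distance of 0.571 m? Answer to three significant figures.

From H = f²/(N·c) + f, with f ≪ H: f ≈ √(H·N·c) = √(571 × 18 × 0.012) = √123.34 ≈ 11.11 mm.
Exact: f² + N·c·f − N·c·H = 0 ⇒ f = (−N·c + √((N·c)² + 4·N·c·H))/2 = (−0.216 + √493.39)/2 ≈ 10.998 mm ≈ 11.0 mm.

11.0 mm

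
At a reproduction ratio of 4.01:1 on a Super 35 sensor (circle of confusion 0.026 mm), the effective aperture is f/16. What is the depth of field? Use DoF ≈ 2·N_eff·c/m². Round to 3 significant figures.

At magnification m, DoF ≈ 2·N_eff·c/m² = 2 × 16 × 0.026 / 4.01² = 0.832 / 16.08 ≈ 0.0517 mm.

0.0517 mm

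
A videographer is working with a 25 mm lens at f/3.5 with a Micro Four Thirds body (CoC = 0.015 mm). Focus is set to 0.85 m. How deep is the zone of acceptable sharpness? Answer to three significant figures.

Hyperfocal distance H = f²/(N·c) + f = 25²/(3.5 × 0.015) + 25 = 625/0.0525 + 25 ≈ 11929.8 mm ≈ 11.93 m.
Near limit Dn = s·(H − f)/(H + s − 2f) = 850 × (11929.8 − 25) / (11929.8 + 850 − 2 × 25) = 850 × 11904.8 / 12729.8 ≈ 794.91 mm.
Far limit Df = s·(H − f)/(H − s) = 850 × (11929.8 − 25) / (11929.8 − 850) = 850 × 11904.8 / 11079.8 ≈ 913.29 mm.
Depth of field = Df − Dn = 913.29 − 794.91 ≈ 118.38 mm.

118 mm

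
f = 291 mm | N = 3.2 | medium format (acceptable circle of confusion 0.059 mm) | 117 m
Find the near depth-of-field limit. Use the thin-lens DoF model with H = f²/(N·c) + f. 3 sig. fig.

Hyperfocal distance H = f²/(N·c) + f = 291²/(3.2 × 0.059) + 291 = 84681/0.1888 + 291 ≈ 448813.2 mm ≈ 448.8 m.
Near limit Dn = s·(H − f)/(H + s − 2f) = 117000 × (448813.2 − 291) / (448813.2 + 117000 − 2 × 291) = 117000 × 448522.2 / 565231.2 ≈ 92842 mm ≈ 92.8 m.

92.8 m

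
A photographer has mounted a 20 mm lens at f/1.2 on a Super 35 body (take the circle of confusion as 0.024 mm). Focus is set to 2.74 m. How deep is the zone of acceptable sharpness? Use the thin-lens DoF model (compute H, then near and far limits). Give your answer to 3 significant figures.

Hyperfocal distance H = f²/(N·c) + f = 20²/(1.2 × 0.024) + 20 = 400/0.0288 + 20 ≈ 13908.9 mm ≈ 13.91 m.
Near limit Dn = s·(H − f)/(H + s − 2f) = 2740 × (13908.9 − 20) / (13908.9 + 2740 − 2 × 20) = 2740 × 13888.9 / 16608.9 ≈ 2291.3 mm.
Far limit Df = s·(H − f)/(H − s) = 2740 × (13908.9 − 20) / (13908.9 − 2740) = 2740 × 13888.9 / 11168.9 ≈ 3407.3 mm.
Depth of field = Df − Dn = 3407.3 − 2291.3 ≈ 1116.0 mm ≈ 1.12 m.

1.12 m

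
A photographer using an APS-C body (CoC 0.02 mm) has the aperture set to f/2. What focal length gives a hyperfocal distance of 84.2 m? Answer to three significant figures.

From H = f²/(N·c) + f, with f ≪ H: f ≈ √(H·N·c) = √(84200 × 2 × 0.02) = √3368.0 ≈ 58.03 mm.
The +f correction barely moves this — solving exactly, f² + N·c·f − N·c·H = 0 ⇒ f = (−N·c + √((N·c)² + 4·N·c·H))/2 = (−0.04 + √13472)/2 ≈ 58.014 mm, so f ≈ 58.0 mm.

58.0 mm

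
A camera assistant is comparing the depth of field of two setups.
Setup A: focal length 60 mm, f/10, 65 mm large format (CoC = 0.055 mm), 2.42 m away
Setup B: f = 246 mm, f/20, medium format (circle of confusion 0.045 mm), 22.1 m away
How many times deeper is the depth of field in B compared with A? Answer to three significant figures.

Setup A: H = 60²/(10×0.055) + 60 ≈ 6605.5 mm; DoF = Df − Dn = 3784.5 − 1778.7 ≈ 2005.8 mm.
Setup B: H = 246²/(20×0.045) + 246 ≈ 67486.0 mm; DoF = Df − Dn = 32741 − 16679 ≈ 16062 mm.
Ratio = 16062 / 2005.8 ≈ 8.01.

8.01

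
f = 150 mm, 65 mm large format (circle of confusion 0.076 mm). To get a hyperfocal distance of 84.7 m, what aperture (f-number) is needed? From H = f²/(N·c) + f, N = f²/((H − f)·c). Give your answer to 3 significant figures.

Rearrange H = f²/(N·c) + f for N: N = f² / ((H − f)·c).
N = 150² / ((84700 − 150) × 0.076) = 22500 / 6426 ≈ 3.50.

f/3.50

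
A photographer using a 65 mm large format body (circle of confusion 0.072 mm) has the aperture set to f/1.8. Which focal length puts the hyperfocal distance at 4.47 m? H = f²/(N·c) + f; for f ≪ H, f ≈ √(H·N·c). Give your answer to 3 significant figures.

24.0 mm

From H = f²/(N·c) + f, with f ≪ H: f ≈ √(H·N·c) = √(4470 × 1.8 × 0.072) = √579.31 ≈ 24.07 mm.
Exact: f² + N·c·f − N·c·H = 0 ⇒ f = (−N·c + √((N·c)² + 4·N·c·H))/2 = (−0.1296 + √2317.3)/2 ≈ 24.004 mm ≈ 24.0 mm.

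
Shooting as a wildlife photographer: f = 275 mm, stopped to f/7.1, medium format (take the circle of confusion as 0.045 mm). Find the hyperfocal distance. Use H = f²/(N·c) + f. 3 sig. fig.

237 m

Hyperfocal distance H = f²/(N·c) + f = 275²/(7.1 × 0.045) + 275 = 75625/0.3195 + 275 ≈ 236973.0 mm ≈ 237 m.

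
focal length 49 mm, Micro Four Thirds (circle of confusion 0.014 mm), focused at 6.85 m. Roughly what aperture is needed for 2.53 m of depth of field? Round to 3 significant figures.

f/4.51

Write h = H − f = f²/(N·c). The thin-lens limits are Dn = s·h/(h + (s−f)) and Df = s·h/(h − (s−f)), so DoF = Df − Dn = 2·s·(s−f)·h / (h² − (s−f)²).
That is a quadratic in h: DoF·h² − 2·s·(s−f)·h − DoF·(s−f)² = 0 ⇒ h = (s−f)·(s + √(s² + DoF²)) / DoF = 6801 × (6850 + √(6850² + 2530²)) / 2530 = 6801 × (6850 + 7302.29) / 2530 ≈ 38043 mm.
Then N = f²/(c·h) = 49² / (0.014 × 38043) = 2401 / 532.61 ≈ 4.51.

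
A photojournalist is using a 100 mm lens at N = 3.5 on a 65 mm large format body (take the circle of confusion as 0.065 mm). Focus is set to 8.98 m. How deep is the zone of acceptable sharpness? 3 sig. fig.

3.78 m

Hyperfocal distance H = f²/(N·c) + f = 100²/(3.5 × 0.065) + 100 = 10000/0.2275 + 100 ≈ 44056.0 mm ≈ 44.06 m.
Near limit Dn = s·(H − f)/(H + s − 2f) = 8980 × (44056.0 − 100) / (44056.0 + 8980 − 2 × 100) = 8980 × 43956.0 / 52836.0 ≈ 7470.8 mm.
Far limit Df = s·(H − f)/(H − s) = 8980 × (44056.0 − 100) / (44056.0 − 8980) = 8980 × 43956.0 / 35076.0 ≈ 11253.4 mm.
Depth of field = Df − Dn = 11253.4 − 7470.8 ≈ 3782.6 mm ≈ 3.78 m.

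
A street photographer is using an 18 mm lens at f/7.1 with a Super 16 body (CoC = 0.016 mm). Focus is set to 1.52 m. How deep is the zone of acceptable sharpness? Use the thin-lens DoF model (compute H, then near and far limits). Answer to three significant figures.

2.22 m

Hyperfocal distance H = f²/(N·c) + f = 18²/(7.1 × 0.016) + 18 = 324/0.1136 + 18 ≈ 2870.1 mm ≈ 2.870 m.
Near limit Dn = s·(H − f)/(H + s − 2f) = 1520 × (2870.1 − 18) / (2870.1 + 1520 − 2 × 18) = 1520 × 2852.1 / 4354.1 ≈ 995.7 mm.
Far limit Df = s·(H − f)/(H − s) = 1520 × (2870.1 − 18) / (2870.1 − 1520) = 1520 × 2852.1 / 1350.1 ≈ 3211.0 mm.
Depth of field = Df − Dn = 3211.0 − 995.7 ≈ 2215.3 mm ≈ 2.22 m.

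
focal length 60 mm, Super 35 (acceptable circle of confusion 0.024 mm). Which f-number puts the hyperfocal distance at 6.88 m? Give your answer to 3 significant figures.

f/22

Rearrange H = f²/(N·c) + f for N: N = f² / ((H − f)·c).
N = 60² / ((6880 − 60) × 0.024) = 3600 / 163.7 ≈ 22.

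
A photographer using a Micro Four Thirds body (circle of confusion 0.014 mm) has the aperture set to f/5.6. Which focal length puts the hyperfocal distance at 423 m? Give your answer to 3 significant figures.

182 mm

From H = f²/(N·c) + f, with f ≪ H: f ≈ √(H·N·c) = √(423000 × 5.6 × 0.014) = √33163 ≈ 182.1 mm.
The +f correction barely moves this — solving exactly, f² + N·c·f − N·c·H = 0 ⇒ f = (−N·c + √((N·c)² + 4·N·c·H))/2 = (−0.0784 + √132653)/2 ≈ 182.07 mm, so f ≈ 182 mm.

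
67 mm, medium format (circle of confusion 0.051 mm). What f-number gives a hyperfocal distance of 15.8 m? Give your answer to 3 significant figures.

f/5.59

Rearrange H = f²/(N·c) + f for N: N = f² / ((H − f)·c).
N = 67² / ((15800 − 67) × 0.051) = 4489 / 802.4 ≈ 5.59.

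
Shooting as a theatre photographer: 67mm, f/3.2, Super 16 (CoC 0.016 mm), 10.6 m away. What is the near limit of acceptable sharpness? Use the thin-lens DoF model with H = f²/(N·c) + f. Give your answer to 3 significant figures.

Hyperfocal distance H = f²/(N·c) + f = 67²/(3.2 × 0.016) + 67 = 4489/0.0512 + 67 ≈ 87742.8 mm ≈ 87.74 m.
Near limit Dn = s·(H − f)/(H + s − 2f) = 10600 × (87742.8 − 67) / (87742.8 + 10600 − 2 × 67) = 10600 × 87675.8 / 98208.8 ≈ 9463.1 mm ≈ 9.46 m.

9.46 m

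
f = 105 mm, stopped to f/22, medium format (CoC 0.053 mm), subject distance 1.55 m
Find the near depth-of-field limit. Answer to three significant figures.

1.34 m

Hyperfocal distance H = f²/(N·c) + f = 105²/(22 × 0.053) + 105 = 11025/1.166 + 105 ≈ 9560.4 mm ≈ 9.560 m.
Near limit Dn = s·(H − f)/(H + s − 2f) = 1550 × (9560.4 − 105) / (9560.4 + 1550 − 2 × 105) = 1550 × 9455.4 / 10900.4 ≈ 1344.5 mm ≈ 1.34 m.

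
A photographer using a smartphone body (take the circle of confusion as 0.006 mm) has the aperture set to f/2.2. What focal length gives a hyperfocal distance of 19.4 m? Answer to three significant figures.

From H = f²/(N·c) + f, with f ≪ H: f ≈ √(H·N·c) = √(19400 × 2.2 × 0.006) = √256.08 ≈ 16.00 mm.
The +f correction barely moves this — solving exactly, f² + N·c·f − N·c·H = 0 ⇒ f = (−N·c + √((N·c)² + 4·N·c·H))/2 = (−0.0132 + √1024.3)/2 ≈ 15.996 mm, so f ≈ 16.0 mm.

16.0 mm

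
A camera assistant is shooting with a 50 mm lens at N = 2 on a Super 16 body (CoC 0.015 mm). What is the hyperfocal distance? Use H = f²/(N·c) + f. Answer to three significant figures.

Hyperfocal distance H = f²/(N·c) + f = 50²/(2 × 0.015) + 50 = 2500/0.03 + 50 ≈ 83383.3 mm ≈ 83.4 m.

83.4 m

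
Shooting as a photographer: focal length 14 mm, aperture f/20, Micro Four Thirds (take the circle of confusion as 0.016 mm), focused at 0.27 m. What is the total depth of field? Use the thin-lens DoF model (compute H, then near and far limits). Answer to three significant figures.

273 mm

Hyperfocal distance H = f²/(N·c) + f = 14²/(20 × 0.016) + 14 = 196/0.32 + 14 ≈ 626.5 mm ≈ 0.626 m.
Near limit Dn = s·(H − f)/(H + s − 2f) = 270 × (626.5 − 14) / (626.5 + 270 − 2 × 14) = 270 × 612.5 / 868.5 ≈ 190.41 mm.
Far limit Df = s·(H − f)/(H − s) = 270 × (626.5 − 14) / (626.5 − 270) = 270 × 612.5 / 356.5 ≈ 463.88 mm.
Depth of field = Df − Dn = 463.88 − 190.41 ≈ 273.47 mm.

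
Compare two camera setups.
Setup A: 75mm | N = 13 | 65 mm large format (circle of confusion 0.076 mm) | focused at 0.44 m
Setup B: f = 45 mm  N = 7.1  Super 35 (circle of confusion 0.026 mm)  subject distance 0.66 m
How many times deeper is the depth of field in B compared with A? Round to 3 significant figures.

Setup A: H = 75²/(13×0.076) + 75 ≈ 5768.3 mm; DoF = Df − Dn = 470.141 − 413.491 ≈ 56.650 mm.
Setup B: H = 45²/(7.1×0.026) + 45 ≈ 11014.7 mm; DoF = Df − Dn = 699.200 − 624.962 ≈ 74.238 mm.
Ratio = 74.238 / 56.650 ≈ 1.31.

1.31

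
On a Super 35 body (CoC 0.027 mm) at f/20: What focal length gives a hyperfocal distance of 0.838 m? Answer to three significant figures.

From H = f²/(N·c) + f, with f ≪ H: f ≈ √(H·N·c) = √(838 × 20 × 0.027) = √452.52 ≈ 21.27 mm.
Exact: f² + N·c·f − N·c·H = 0 ⇒ f = (−N·c + √((N·c)² + 4·N·c·H))/2 = (−0.54 + √1810.4)/2 ≈ 21.004 mm ≈ 21.0 mm.

21.0 mm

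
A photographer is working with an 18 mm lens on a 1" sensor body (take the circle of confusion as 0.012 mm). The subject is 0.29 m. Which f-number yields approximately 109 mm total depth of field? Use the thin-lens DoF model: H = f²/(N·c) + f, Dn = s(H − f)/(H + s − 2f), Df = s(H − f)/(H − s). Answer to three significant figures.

Write h = H − f = f²/(N·c). The thin-lens limits are Dn = s·h/(h + (s−f)) and Df = s·h/(h − (s−f)), so DoF = Df − Dn = 2·s·(s−f)·h / (h² − (s−f)²).
That is a quadratic in h: DoF·h² − 2·s·(s−f)·h − DoF·(s−f)² = 0 ⇒ h = (s−f)·(s + √(s² + DoF²)) / DoF = 272 × (290 + √(290² + 109²)) / 109 = 272 × (290 + 309.808) / 109 ≈ 1496.8 mm.
Then N = f²/(c·h) = 18² / (0.012 × 1496.8) = 324 / 17.961 ≈ 18.

f/18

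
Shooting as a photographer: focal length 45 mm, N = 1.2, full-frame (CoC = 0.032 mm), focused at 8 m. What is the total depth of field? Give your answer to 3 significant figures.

2.47 m

Hyperfocal distance H = f²/(N·c) + f = 45²/(1.2 × 0.032) + 45 = 2025/0.0384 + 45 ≈ 52779.4 mm ≈ 52.78 m.
Near limit Dn = s·(H − f)/(H + s − 2f) = 8000 × (52779.4 − 45) / (52779.4 + 8000 − 2 × 45) = 8000 × 52734.4 / 60689.4 ≈ 6951.4 mm.
Far limit Df = s·(H − f)/(H − s) = 8000 × (52779.4 − 45) / (52779.4 − 8000) = 8000 × 52734.4 / 44779.4 ≈ 9421.2 mm.
Depth of field = Df − Dn = 9421.2 − 6951.4 ≈ 2469.8 mm ≈ 2.47 m.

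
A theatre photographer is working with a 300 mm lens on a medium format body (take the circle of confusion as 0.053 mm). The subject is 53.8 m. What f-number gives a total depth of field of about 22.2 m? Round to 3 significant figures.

Write h = H − f = f²/(N·c). The thin-lens limits are Dn = s·h/(h + (s−f)) and Df = s·h/(h − (s−f)), so DoF = Df − Dn = 2·s·(s−f)·h / (h² − (s−f)²).
That is a quadratic in h: DoF·h² − 2·s·(s−f)·h − DoF·(s−f)² = 0 ⇒ h = (s−f)·(s + √(s² + DoF²)) / DoF = 53500 × (53800 + √(53800² + 22200²)) / 22200 = 53500 × (53800 + 58200.3) / 22200 ≈ 269911 mm.
Then N = f²/(c·h) = 300² / (0.053 × 269911) = 90000 / 14305 ≈ 6.29.

f/6.29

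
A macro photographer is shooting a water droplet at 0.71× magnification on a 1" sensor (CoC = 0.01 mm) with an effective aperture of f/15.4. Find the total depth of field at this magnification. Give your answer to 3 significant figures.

0.611 mm

At magnification m, DoF ≈ 2·N_eff·c/m² = 2 × 15.4 × 0.01 / 0.71² = 0.308 / 0.5041 ≈ 0.611 mm.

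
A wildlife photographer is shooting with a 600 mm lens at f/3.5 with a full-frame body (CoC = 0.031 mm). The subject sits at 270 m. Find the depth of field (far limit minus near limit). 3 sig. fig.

Hyperfocal distance H = f²/(N·c) + f = 600²/(3.5 × 0.031) + 600 = 360000/0.1085 + 600 ≈ 3318572.4 mm ≈ 3319 m.
Near limit Dn = s·(H − f)/(H + s − 2f) = 270000 × (3318572.4 − 600) / (3318572.4 + 270000 − 2 × 600) = 270000 × 3317972.4 / 3587372.4 ≈ 249724 mm.
Far limit Df = s·(H − f)/(H − s) = 270000 × (3318572.4 − 600) / (3318572.4 − 270000) = 270000 × 3317972.4 / 3048572.4 ≈ 293860 mm.
Depth of field = Df − Dn = 293860 − 249724 ≈ 44136 mm ≈ 44.1 m.

44.1 m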